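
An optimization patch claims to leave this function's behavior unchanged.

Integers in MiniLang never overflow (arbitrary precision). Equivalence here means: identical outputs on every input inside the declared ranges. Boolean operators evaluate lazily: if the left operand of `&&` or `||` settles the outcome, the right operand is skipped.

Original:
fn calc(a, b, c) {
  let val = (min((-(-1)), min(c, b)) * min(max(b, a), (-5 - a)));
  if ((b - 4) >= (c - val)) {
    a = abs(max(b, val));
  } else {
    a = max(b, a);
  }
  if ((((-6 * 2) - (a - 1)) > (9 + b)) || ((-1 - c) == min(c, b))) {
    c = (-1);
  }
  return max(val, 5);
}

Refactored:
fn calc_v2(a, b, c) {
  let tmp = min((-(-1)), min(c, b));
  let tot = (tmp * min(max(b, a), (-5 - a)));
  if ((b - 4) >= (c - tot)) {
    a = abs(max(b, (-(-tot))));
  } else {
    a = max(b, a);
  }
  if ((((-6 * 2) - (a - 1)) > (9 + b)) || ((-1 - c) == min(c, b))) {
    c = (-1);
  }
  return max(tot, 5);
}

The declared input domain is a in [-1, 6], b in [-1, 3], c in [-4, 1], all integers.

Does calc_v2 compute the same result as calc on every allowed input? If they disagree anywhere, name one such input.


Although statement counts differ, plus local variable names differ, 240/240 inputs agree.
verdict: equivalent


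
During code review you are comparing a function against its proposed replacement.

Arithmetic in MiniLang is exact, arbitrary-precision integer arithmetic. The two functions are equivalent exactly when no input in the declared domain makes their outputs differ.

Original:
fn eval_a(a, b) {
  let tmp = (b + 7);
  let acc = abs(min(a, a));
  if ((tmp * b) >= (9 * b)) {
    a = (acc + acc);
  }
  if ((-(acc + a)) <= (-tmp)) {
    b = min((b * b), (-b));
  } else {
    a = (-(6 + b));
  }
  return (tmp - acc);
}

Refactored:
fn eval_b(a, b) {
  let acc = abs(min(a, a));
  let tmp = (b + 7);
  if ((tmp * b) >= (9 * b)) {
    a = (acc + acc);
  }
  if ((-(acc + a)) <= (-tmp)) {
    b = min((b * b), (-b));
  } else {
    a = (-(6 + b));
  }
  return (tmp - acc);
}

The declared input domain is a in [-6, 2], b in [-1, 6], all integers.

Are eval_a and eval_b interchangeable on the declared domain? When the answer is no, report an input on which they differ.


Behavior is preserved: although same computation, different form, the outputs never diverge.
Spot check at a=-4, b=2 — eval_a: tmp = 9; acc = 4; ((tmp * b) >= (9 * b)) -> true; a = 8; ((-(acc + a)) <= (-tmp)) -> true; b = -2; return 5. eval_b: acc = 4; tmp = 9; ((tmp * b) >= (9 * b)) -> true; a = 8; ((-(acc + a)) <= (-tmp)) -> true; b = -2; return 5. Both give 5.
Checked all 72 inputs in the declared domain: the outputs agree on every one.
verdict: equivalent


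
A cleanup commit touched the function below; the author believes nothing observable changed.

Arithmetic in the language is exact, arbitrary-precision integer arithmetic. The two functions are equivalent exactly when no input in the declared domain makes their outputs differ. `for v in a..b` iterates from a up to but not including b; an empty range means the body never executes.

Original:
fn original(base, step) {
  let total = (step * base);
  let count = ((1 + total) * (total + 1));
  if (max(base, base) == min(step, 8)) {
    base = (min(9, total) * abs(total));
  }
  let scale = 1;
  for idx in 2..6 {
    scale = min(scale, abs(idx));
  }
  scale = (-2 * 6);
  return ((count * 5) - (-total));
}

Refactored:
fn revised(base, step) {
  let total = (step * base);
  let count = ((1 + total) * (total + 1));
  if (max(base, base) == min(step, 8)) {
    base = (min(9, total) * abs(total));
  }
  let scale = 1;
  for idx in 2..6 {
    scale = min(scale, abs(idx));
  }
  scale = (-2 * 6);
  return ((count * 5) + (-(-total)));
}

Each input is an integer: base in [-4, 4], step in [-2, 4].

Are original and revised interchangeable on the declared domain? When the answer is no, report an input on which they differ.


Side by side, the visible changes include: arithmetic usage differs.
As a probe, take base=-2, step=3: original runs total := -6 | count := 25 | (max(base, base) == min(step, 8)): false | scale := 1 | iter idx=2: | scale := 1 | iter idx=3: | scale := 1 | iter idx=4: | scale := 1 | iter idx=5: | scale := 1 | scale := -12 | result 119; revised runs total := -6 | count := 25 | (max(base, base) == min(step, 8)): false | scale := 1 | iter idx=2: | scale := 1 | iter idx=3: | scale := 1 | iter idx=4: | scale := 1 | iter idx=5: | scale := 1 | scale := -12 | result 119; both end at 119.
Checked all 63 inputs in the declared domain: the outputs agree on every one.
verdict: equivalent


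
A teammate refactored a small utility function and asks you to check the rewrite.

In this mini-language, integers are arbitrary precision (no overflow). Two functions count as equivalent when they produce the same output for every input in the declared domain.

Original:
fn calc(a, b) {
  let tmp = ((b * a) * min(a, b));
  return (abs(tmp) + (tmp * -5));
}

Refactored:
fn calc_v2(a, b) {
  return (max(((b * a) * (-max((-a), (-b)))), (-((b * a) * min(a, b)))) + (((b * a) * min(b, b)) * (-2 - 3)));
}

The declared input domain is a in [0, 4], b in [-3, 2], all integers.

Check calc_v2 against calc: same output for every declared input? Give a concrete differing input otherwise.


The rewrite breaks on a=1, b=2, where the results are -8 and -18.
calc: tmp becomes 2; next final value -8
calc_v2: final value -18
verdict: not equivalent; witness: a=1, b=2


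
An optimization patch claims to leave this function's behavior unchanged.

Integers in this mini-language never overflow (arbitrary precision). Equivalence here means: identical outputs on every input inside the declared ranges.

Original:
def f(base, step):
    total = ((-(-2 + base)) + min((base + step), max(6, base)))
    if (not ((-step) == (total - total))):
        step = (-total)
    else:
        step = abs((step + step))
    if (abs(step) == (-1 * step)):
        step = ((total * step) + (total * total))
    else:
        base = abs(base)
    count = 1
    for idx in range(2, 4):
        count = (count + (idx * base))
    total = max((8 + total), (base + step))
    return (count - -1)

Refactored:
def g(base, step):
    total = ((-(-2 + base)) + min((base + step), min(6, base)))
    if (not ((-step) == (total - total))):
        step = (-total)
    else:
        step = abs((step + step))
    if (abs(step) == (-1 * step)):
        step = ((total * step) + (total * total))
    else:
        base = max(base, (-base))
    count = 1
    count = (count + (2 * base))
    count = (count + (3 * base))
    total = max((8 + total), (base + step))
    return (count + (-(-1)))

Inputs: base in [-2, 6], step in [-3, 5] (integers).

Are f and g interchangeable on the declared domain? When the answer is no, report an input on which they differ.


Equivalent. Although `max(6, base)` became `min(6, base)`, no input in the stated domain can expose it.
Sweeping the whole domain (81 inputs) finds no disagreement.
Spot check at base=5, step=3 — f: total = 3; (not ((-step) == (total - total))) -> true; step = -3; (abs(step) == (-1 * step)) -> true; step = 0; count = 1; [idx=2]; count = 11; [idx=3]; count = 26; total = 11; return 27. g: total = 2; (not ((-step) == (total - total))) -> true; step = -2; (abs(step) == (-1 * step)) -> true; step = 0; count = 1; count = 11; count = 26; total = 10; return 27. Both give 27.
verdict: equivalent


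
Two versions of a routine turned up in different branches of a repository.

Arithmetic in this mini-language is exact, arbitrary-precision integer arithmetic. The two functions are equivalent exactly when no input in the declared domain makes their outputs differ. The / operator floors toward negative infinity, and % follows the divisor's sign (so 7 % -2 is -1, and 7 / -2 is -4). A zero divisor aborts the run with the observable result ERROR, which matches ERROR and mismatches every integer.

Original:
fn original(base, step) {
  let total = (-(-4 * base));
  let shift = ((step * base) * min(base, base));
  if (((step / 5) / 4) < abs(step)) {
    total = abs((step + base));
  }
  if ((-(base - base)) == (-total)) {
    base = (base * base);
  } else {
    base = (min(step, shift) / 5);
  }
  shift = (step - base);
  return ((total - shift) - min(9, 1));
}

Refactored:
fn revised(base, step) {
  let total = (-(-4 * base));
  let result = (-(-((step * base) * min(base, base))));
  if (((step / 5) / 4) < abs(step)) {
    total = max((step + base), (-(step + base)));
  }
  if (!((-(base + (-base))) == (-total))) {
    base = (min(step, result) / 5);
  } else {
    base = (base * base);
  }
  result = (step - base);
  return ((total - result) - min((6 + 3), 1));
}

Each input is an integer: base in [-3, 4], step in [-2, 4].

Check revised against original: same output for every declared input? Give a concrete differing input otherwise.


Changes here: arithmetic usage differs, and local variable names differ, and constant usage differs, and boolean connective usage differs, and min/max/abs usage differs; the full 56-point sweep finds no disagreement.
verdict: equivalent


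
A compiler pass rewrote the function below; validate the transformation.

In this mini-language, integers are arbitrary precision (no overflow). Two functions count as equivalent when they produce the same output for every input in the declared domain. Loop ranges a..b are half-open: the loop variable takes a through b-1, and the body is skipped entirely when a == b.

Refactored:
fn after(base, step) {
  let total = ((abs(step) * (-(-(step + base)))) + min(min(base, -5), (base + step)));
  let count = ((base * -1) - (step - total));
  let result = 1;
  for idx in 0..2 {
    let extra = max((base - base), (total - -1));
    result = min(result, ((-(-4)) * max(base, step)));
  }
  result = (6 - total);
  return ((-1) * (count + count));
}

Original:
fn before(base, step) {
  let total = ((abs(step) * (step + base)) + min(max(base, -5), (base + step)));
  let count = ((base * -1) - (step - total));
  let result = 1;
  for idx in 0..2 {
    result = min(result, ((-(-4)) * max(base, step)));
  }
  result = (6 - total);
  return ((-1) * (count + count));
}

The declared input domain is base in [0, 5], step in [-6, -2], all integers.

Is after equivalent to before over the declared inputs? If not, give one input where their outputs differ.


Try base=0, step=-4.
before: total = -20; count = -16; result = 1; [idx=0]; result = 0; [idx=1]; result = 0; result = 26; return 32
after: total = -21; count = -17; result = 1; [idx=0]; extra = 0; result = 0; [idx=1]; extra = 0; result = 0; result = 27; return 34
32 and 34 differ, so these are not the same function on this domain.
verdict: not equivalent; witness: base=0, step=-4


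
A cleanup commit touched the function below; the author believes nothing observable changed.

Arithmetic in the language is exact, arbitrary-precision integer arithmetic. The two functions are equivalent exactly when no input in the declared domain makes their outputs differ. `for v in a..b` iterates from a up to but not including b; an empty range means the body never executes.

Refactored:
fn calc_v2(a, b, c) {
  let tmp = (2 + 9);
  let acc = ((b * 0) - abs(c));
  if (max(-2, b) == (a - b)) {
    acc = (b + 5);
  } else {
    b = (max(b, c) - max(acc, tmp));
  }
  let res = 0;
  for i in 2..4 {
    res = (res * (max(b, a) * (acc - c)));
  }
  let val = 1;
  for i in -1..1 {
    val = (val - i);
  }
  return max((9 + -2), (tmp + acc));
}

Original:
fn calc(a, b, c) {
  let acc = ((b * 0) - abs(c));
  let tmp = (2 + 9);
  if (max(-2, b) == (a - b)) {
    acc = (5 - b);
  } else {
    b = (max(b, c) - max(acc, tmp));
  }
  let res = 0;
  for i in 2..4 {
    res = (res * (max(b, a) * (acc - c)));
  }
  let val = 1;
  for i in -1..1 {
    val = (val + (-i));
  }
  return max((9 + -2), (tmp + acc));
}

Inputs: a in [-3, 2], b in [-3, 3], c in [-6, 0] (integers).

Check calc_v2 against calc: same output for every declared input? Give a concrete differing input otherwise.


Run the pair on a=-2, b=-1, c=-6.
calc: acc=-6, then tmp=11, then (max(-2, b) == (a - b)) is true, then acc=6, then res=0, then (i=2), then res=0, then (i=3), then res=0, then val=1, then (i=-1), then val=2, then (i=0), then val=2, then returns 17
calc_v2: tmp=11, then acc=-6, then (max(-2, b) == (a - b)) is true, then acc=4, then res=0, then (i=2), then res=0, then (i=3), then res=0, then val=1, then (i=-1), then val=2, then (i=0), then val=2, then returns 15
17 and 15 differ, so these are not the same function on this domain.
verdict: not equivalent; witness: a=-2, b=-1, c=-6


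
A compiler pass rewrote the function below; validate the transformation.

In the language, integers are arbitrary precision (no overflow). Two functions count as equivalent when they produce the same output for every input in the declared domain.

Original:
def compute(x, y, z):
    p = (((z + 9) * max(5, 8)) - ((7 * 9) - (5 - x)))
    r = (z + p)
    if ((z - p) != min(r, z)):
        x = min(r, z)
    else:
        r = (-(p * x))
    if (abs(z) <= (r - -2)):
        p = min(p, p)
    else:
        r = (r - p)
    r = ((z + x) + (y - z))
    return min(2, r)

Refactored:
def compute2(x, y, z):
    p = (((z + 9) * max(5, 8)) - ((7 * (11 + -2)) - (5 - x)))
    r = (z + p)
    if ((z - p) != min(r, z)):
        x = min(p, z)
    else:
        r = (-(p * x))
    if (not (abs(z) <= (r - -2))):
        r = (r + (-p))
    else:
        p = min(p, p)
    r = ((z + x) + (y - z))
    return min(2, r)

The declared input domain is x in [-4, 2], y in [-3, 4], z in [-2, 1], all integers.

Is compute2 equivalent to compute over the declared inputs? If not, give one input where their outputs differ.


These are not equivalent — on x=-1, y=-3, z=-2 the outputs split (-6 vs -5).
compute: p=-1, then r=-3, then ((z - p) != min(r, z)) is true, then x=-3, then (abs(z) <= (r - -2)) is false, then r=-2, then r=-6, then returns -6
compute2: p=-1, then r=-3, then ((z - p) != min(r, z)) is true, then x=-2, then (not (abs(z) <= (r - -2))) is true, then r=-2, then r=-5, then returns -5
verdict: not equivalent; witness: x=-1, y=-3, z=-2


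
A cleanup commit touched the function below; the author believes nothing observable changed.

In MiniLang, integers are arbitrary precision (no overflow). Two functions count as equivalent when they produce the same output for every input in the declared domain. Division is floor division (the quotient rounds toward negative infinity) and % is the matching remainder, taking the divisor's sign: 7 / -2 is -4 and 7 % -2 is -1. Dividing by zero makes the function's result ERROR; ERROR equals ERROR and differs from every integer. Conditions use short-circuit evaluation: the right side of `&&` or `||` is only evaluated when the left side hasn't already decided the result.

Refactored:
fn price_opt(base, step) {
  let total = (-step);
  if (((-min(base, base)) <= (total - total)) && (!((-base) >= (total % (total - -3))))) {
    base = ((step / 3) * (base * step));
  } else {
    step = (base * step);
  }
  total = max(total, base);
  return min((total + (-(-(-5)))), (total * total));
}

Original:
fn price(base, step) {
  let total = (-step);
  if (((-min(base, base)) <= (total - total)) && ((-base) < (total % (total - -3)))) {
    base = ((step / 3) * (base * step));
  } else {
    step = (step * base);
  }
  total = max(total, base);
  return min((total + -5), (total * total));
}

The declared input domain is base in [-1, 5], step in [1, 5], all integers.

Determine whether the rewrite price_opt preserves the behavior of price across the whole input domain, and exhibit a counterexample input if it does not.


Behavior is preserved: although boolean connective usage differs; and comparison usage differs, the outputs never diverge.
Spot check at base=0, step=3 — price: total = -3; division by zero -> ERROR. price_opt: total = -3; division by zero -> ERROR. Both give ERROR.
Across all 35 domain points the two functions coincide.
verdict: equivalent


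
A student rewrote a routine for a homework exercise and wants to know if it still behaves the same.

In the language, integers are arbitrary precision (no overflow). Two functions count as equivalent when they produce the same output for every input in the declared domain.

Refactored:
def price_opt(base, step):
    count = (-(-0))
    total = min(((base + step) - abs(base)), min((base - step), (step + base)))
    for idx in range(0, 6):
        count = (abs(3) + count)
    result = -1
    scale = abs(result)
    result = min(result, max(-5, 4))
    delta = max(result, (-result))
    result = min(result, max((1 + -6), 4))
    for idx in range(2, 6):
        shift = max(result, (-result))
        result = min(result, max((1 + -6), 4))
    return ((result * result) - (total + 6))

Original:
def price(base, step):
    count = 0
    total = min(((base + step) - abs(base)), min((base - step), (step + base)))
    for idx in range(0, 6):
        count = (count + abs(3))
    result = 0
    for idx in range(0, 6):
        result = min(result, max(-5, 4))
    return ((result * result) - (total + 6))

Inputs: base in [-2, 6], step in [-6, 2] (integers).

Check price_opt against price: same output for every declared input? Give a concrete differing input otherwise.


There is a counterexample at base=-2, step=-6: 4 on one side, 5 on the other.
price: count = 0; total = -10; [idx=0]; count = 3; [idx=1]; count = 6; [idx=2]; count = 9; [idx=3]; count = 12; [idx=4]; count = 15; [idx=5]; count = 18; result = 0; [idx=0]; result = 0; [idx=1]; result = 0; [idx=2]; result = 0; [idx=3]; result = 0; [idx=4]; result = 0; [idx=5]; result = 0; return 4
price_opt: count = 0; total = -10; [idx=0]; count = 3; [idx=1]; count = 6; [idx=2]; count = 9; [idx=3]; count = 12; [idx=4]; count = 15; [idx=5]; count = 18; result = -1; scale = 1; result = -1; delta = 1; result = -1; [idx=2]; shift = 1; result = -1; [idx=3]; shift = 1; result = -1; [idx=4]; shift = 1; result = -1; [idx=5]; shift = 1; result = -1; return 5
verdict: not equivalent; witness: base=-2, step=-6


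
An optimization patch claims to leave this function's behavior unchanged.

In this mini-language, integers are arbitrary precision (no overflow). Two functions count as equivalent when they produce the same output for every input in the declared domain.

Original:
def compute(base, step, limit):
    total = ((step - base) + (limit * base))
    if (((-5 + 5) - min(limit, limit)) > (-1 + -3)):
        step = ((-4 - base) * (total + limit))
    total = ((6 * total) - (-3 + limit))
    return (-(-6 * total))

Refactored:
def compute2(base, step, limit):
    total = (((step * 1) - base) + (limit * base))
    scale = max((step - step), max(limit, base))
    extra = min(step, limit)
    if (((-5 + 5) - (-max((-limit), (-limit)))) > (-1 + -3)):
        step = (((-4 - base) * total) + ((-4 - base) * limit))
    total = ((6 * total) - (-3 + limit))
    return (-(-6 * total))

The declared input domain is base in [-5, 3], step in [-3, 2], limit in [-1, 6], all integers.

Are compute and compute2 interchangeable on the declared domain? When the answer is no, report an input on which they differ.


Equivalent. The suspicious-looking change has no observable effect anywhere in the declared ranges.
An exhaustive pass over the 432 declared inputs shows identical outputs.
Tracing base=1, step=1, limit=4: compute: total=4, then (((-5 + 5) - min(limit, limit)) > (-1 + -3)) is false, then total=23, then returns 138 | compute2: total=4, then scale=4, then extra=1, then (((-5 + 5) - (-max((-limit), (-limit)))) > (-1 + -3)) is false, then total=23, then returns 138 — matching result 138.
verdict: equivalent


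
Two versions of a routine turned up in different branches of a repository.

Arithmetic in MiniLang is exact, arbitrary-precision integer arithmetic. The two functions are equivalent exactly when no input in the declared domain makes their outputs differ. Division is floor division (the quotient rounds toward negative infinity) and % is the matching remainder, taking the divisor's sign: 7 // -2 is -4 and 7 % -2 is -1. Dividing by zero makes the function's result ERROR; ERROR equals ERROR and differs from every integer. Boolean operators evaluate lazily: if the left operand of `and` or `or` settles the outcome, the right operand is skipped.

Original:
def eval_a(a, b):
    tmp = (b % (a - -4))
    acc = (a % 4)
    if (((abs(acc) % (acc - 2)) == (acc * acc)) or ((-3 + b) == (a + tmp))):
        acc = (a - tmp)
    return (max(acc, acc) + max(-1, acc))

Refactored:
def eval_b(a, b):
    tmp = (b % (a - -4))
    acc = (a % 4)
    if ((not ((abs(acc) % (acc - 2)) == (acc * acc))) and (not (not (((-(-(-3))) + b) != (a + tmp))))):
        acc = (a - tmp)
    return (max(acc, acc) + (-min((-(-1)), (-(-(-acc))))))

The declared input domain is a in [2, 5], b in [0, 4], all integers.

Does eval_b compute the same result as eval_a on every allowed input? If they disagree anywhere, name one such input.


Consider the input a=3, b=1.
eval_a: tmp becomes 1; next acc becomes 3; next (((abs(acc) % (acc - 2)) == (acc * acc)) or ((-3 + b) == (a + tmp))) evaluates to false; next final value 6
eval_b: tmp becomes 1; next acc becomes 3; next ((not ((abs(acc) % (acc - 2)) == (acc * acc))) and (not (not (((-(-(-3))) + b) != (a + tmp))))) evaluates to true; next acc becomes 2; next final value 4
6 and 4 differ, so these are not the same function on this domain.
verdict: not equivalent; witness: a=3, b=1


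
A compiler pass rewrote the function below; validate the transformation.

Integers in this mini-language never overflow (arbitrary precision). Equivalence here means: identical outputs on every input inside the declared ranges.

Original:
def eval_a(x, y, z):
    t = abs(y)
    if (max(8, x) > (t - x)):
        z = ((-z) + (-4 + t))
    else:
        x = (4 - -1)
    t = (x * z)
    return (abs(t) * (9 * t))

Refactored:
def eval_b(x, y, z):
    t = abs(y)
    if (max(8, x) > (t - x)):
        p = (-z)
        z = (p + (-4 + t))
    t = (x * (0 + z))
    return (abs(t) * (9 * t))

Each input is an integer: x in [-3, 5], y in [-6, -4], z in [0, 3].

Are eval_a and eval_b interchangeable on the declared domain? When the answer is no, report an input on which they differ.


These are not equivalent — on x=-3, y=-6, z=1 the outputs split (225 vs -81).
eval_a: t=6, then (max(8, x) > (t - x)) is false, then x=5, then t=5, then returns 225
eval_b: t=6, then (max(8, x) > (t - x)) is false, then t=-3, then returns -81
verdict: not equivalent; witness: x=-3, y=-6, z=1


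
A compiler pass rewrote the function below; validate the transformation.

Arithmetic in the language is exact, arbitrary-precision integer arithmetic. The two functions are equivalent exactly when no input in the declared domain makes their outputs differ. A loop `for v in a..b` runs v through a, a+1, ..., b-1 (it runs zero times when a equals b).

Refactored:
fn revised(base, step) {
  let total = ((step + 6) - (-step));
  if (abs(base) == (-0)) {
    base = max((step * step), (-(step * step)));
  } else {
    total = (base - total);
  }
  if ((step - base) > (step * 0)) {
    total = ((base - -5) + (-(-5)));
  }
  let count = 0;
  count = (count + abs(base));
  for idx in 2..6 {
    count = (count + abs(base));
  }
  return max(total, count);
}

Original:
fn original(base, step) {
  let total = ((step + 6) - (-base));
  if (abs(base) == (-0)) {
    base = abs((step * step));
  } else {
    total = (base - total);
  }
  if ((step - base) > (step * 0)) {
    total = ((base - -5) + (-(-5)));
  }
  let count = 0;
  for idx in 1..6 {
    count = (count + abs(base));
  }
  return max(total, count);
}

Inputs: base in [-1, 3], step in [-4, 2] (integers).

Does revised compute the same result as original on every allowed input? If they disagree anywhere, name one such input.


base=0, step=1 yields 7 from original but 8 from revised.
verdict: not equivalent; witness: base=0, step=1


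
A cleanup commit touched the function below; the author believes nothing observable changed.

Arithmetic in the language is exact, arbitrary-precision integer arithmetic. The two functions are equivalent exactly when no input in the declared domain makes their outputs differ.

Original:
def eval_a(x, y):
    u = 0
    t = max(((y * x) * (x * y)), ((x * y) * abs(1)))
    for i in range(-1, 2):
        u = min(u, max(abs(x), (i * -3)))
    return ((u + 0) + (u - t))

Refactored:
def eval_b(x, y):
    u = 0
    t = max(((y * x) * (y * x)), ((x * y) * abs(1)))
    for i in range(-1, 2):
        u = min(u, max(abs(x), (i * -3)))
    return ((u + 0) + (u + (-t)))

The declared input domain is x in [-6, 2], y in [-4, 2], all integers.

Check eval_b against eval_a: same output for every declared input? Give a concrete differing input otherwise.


The two are interchangeable: arithmetic usage differs, and every declared input agrees.
Tracing x=-1, y=-3: eval_a: u := 0 | t := 9 | iter i=-1: | u := 0 | iter i=0: | u := 0 | iter i=1: | u := 0 | result -9 | eval_b: u := 0 | t := 9 | iter i=-1: | u := 0 | iter i=0: | u := 0 | iter i=1: | u := 0 | result -9 — matching result -9.
An exhaustive pass over the 63 declared inputs shows identical outputs.
verdict: equivalent


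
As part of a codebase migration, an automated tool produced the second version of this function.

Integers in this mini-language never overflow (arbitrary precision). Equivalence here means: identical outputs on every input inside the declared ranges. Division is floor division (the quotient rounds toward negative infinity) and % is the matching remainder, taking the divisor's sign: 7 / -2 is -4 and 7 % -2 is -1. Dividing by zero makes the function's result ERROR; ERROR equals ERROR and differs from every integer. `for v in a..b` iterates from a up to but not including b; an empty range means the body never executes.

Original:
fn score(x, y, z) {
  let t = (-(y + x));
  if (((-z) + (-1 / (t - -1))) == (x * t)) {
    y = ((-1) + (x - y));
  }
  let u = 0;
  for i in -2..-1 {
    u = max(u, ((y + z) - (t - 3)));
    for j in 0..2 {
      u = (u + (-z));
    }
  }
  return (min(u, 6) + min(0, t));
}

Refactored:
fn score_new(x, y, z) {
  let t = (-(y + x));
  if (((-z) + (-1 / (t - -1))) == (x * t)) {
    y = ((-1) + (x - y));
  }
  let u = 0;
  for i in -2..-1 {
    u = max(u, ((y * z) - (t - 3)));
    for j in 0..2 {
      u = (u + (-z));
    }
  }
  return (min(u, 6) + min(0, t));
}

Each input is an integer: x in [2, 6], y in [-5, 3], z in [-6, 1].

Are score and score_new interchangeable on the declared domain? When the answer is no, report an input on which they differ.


There is a counterexample at x=2, y=-5, z=-2: 4 on one side, 6 on the other.
score: t=3, then (((-z) + (-1 / (t - -1))) == (x * t)) is false, then u=0, then (i=-2), then u=0, then (j=0), then u=2, then (j=1), then u=4, then returns 4
score_new: t=3, then (((-z) + (-1 / (t - -1))) == (x * t)) is false, then u=0, then (i=-2), then u=10, then (j=0), then u=12, then (j=1), then u=14, then returns 6
verdict: not equivalent; witness: x=2, y=-5, z=-2


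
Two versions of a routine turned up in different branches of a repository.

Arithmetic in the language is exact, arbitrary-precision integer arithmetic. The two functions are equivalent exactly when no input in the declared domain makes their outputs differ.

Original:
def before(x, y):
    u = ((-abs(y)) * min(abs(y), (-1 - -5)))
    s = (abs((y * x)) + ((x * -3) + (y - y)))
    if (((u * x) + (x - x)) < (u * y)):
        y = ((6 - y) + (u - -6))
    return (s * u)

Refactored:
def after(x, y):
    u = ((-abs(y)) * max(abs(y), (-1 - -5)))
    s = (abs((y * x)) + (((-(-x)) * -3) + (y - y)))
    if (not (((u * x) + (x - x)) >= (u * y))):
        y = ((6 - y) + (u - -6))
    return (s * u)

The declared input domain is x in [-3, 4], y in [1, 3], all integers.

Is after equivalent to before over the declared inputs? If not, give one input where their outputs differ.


Try x=-3, y=1.
before: u=-1, then s=12, then (((u * x) + (x - x)) < (u * y)) is false, then returns -12
after: u=-4, then s=12, then (not (((u * x) + (x - x)) >= (u * y))) is false, then returns -48
-12 vs -48 — the two versions disagree here.
verdict: not equivalent; witness: x=-3, y=1


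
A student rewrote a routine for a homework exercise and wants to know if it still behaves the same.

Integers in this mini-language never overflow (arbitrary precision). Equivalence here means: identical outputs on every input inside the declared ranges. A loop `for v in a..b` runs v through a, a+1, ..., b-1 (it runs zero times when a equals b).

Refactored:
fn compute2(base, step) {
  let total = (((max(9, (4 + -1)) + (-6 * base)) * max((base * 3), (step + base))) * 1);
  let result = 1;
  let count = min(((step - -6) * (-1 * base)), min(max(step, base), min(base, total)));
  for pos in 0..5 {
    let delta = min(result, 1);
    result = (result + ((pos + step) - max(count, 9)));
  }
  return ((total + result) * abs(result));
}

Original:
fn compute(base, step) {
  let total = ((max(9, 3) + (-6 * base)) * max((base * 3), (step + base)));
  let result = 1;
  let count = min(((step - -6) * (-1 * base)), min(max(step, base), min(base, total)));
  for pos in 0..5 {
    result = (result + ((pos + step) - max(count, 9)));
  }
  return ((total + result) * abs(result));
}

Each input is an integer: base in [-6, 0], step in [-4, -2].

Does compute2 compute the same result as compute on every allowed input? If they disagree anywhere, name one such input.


The two versions differ — the changes include arithmetic usage differs; also statement counts differ; also constant usage differs; also local variable names differ; also min/max/abs usage differs.
As a probe, take base=-1, step=-2: compute runs total=-45, then result=1, then count=-45, then (pos=0), then result=-10, then (pos=1), then result=-20, then (pos=2), then result=-29, then (pos=3), then result=-37, then (pos=4), then result=-44, then returns -3916; compute2 runs total=-45, then result=1, then count=-45, then (pos=0), then delta=1, then result=-10, then (pos=1), then delta=-10, then result=-20, then (pos=2), then delta=-20, then result=-29, then (pos=3), then delta=-29, then result=-37, then (pos=4), then delta=-37, then result=-44, then returns -3916; both end at -3916.
An exhaustive pass over the 21 declared inputs shows identical outputs.
verdict: equivalent


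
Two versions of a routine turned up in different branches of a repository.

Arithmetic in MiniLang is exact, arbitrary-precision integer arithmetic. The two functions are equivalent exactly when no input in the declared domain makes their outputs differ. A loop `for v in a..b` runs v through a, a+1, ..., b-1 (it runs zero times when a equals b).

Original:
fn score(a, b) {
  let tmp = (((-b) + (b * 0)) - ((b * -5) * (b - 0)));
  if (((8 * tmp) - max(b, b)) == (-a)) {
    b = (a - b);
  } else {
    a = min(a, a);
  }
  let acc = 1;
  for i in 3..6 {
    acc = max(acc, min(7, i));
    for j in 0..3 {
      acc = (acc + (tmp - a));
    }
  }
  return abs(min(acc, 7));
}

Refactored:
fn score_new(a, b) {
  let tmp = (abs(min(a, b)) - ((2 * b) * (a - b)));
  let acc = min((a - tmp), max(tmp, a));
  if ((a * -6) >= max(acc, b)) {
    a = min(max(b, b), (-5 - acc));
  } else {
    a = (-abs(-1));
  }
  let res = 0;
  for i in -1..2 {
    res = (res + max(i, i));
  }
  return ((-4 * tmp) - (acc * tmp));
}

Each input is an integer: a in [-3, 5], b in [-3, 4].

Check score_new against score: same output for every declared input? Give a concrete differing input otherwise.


There is a counterexample at a=-3, b=-3: 7 on one side, 6 on the other.
score: tmp = 48; (((8 * tmp) - max(b, b)) == (-a)) -> false; a = -3; acc = 1; [i=3]; acc = 3; [j=0]; acc = 54; [j=1]; acc = 105; [j=2]; acc = 156; [i=4]; acc = 156; [j=0]; acc = 207; [j=1]; acc = 258; [j=2]; acc = 309; [i=5]; acc = 309; [j=0]; acc = 360; [j=1]; acc = 411; [j=2]; acc = 462; return 7
score_new: tmp = 3; acc = -6; ((a * -6) >= max(acc, b)) -> true; a = -3; res = 0; [i=-1]; res = -1; [i=0]; res = -1; [i=1]; res = 0; return 6
verdict: not equivalent; witness: a=-3, b=-3


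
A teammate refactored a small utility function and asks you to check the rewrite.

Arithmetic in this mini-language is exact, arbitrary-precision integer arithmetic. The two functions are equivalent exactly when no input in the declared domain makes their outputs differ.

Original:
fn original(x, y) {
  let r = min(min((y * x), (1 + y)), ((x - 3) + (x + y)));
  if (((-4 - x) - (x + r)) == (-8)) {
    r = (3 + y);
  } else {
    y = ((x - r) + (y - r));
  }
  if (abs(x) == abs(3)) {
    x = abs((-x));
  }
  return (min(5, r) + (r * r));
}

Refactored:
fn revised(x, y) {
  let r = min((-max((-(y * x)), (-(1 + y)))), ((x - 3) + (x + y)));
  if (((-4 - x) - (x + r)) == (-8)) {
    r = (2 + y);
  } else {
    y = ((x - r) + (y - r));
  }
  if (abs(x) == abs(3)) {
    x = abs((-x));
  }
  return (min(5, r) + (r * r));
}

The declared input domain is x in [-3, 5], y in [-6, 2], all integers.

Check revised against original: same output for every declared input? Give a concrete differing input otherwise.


Not equivalent: x=2, y=0 separates them (12 vs 6).
original: r = 0; (((-4 - x) - (x + r)) == (-8)) -> true; r = 3; (abs(x) == abs(3)) -> false; return 12
revised: r = 0; (((-4 - x) - (x + r)) == (-8)) -> true; r = 2; (abs(x) == abs(3)) -> false; return 6
verdict: not equivalent; witness: x=2, y=0


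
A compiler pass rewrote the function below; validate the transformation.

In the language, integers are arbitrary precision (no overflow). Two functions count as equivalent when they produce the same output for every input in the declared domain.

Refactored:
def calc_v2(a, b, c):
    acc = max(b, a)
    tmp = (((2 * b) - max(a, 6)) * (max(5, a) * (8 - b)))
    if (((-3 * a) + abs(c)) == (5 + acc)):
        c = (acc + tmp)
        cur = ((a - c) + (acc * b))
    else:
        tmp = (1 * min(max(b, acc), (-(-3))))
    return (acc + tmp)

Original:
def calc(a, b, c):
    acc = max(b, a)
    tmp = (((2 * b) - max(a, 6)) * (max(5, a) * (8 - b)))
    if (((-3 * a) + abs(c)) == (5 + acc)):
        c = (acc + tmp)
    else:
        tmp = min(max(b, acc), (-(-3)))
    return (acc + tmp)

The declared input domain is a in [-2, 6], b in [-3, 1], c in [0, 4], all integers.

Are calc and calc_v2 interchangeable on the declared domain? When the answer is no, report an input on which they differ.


Equivalent. A substantive addition is an assignment to `cur` whose value nothing reads; no result depends on it.
Checked all 225 inputs in the declared domain: the outputs agree on every one.
Spot check at a=1, b=1, c=4 — calc: acc becomes 1; next tmp becomes -140; next (((-3 * a) + abs(c)) == (5 + acc)) evaluates to false; next tmp becomes 1; next final value 2. calc_v2: acc becomes 1; next tmp becomes -140; next (((-3 * a) + abs(c)) == (5 + acc)) evaluates to false; next tmp becomes 1; next final value 2. Both give 2.
verdict: equivalent


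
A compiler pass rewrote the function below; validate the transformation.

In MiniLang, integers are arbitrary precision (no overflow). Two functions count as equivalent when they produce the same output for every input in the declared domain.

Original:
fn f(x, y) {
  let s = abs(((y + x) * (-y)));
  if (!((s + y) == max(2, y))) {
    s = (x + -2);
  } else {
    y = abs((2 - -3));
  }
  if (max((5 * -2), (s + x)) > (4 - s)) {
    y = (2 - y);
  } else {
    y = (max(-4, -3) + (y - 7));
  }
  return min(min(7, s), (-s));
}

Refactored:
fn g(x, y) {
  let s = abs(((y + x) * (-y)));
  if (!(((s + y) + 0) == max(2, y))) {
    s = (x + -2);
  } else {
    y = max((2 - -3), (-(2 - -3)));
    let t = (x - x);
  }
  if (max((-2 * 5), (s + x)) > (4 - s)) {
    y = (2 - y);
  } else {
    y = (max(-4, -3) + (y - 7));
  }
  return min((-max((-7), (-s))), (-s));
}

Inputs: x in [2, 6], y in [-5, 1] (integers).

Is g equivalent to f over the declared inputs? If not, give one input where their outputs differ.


Reading the diff, among the changes: min/max/abs usage differs, local variable names differ, arithmetic usage differs, constant usage differs, statement counts differ.
Spot check at x=5, y=0 — f: s := 0 | (!((s + y) == max(2, y))): true | s := 3 | (max((5 * -2), (s + x)) > (4 - s)): true | y := 2 | result -3. g: s := 0 | (!(((s + y) + 0) == max(2, y))): true | s := 3 | (max((-2 * 5), (s + x)) > (4 - s)): true | y := 2 | result -3. Both give -3.
Checked all 35 inputs in the declared domain: the outputs agree on every one.
verdict: equivalent


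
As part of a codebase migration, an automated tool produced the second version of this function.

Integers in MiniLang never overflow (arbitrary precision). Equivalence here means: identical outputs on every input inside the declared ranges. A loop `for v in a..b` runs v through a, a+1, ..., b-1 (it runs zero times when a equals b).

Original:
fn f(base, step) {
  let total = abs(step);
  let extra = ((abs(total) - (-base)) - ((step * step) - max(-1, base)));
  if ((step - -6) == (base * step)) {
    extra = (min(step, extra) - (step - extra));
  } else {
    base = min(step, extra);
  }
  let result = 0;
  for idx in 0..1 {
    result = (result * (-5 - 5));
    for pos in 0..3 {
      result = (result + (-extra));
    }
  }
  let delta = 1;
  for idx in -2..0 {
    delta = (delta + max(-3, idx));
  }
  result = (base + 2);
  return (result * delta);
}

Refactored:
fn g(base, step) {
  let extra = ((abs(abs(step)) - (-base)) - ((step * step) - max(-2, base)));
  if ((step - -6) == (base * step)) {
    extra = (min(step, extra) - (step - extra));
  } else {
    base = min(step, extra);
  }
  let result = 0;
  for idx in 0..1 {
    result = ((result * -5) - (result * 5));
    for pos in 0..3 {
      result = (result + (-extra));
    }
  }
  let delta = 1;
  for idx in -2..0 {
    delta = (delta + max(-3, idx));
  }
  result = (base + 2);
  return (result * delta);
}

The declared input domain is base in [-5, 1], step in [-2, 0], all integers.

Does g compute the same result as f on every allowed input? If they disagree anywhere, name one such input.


Evaluate both at base=-5, step=-2.
f: total becomes 2; next extra becomes -8; next ((step - -6) == (base * step)) evaluates to false; next base becomes -8; next result becomes 0; next at idx=0:; next result becomes 0; next at pos=0:; next result becomes 8; next at pos=1:; next result becomes 16; next at pos=2:; next result becomes 24; next delta becomes 1; next at idx=-2:; next delta becomes -1; next at idx=-1:; next delta becomes -2; next result becomes -6; next final value 12
g: extra becomes -9; next ((step - -6) == (base * step)) evaluates to false; next base becomes -9; next result becomes 0; next at idx=0:; next result becomes 0; next at pos=0:; next result becomes 9; next at pos=1:; next result becomes 18; next at pos=2:; next result becomes 27; next delta becomes 1; next at idx=-2:; next delta becomes -1; next at idx=-1:; next delta becomes -2; next result becomes -7; next final value 14
12 vs 14 — the two versions disagree here.
verdict: not equivalent; witness: base=-5, step=-2


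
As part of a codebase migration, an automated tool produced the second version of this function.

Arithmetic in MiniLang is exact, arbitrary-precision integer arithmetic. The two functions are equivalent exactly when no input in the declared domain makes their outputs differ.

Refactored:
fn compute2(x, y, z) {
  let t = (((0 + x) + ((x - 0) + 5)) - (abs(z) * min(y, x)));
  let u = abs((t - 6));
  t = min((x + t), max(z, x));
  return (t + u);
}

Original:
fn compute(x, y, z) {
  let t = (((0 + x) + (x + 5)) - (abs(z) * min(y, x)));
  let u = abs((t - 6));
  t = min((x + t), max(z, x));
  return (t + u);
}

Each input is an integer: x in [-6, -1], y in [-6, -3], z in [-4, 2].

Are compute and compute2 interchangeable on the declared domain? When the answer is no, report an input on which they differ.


Side by side, the visible changes include: constant usage differs; arithmetic usage differs.
Tracing x=-6, y=-6, z=0: compute: t becomes -7; next u becomes 13; next t becomes -13; next final value 0 | compute2: t becomes -7; next u becomes 13; next t becomes -13; next final value 0 — matching result 0.
Checked all 168 inputs in the declared domain: the outputs agree on every one.
verdict: equivalent


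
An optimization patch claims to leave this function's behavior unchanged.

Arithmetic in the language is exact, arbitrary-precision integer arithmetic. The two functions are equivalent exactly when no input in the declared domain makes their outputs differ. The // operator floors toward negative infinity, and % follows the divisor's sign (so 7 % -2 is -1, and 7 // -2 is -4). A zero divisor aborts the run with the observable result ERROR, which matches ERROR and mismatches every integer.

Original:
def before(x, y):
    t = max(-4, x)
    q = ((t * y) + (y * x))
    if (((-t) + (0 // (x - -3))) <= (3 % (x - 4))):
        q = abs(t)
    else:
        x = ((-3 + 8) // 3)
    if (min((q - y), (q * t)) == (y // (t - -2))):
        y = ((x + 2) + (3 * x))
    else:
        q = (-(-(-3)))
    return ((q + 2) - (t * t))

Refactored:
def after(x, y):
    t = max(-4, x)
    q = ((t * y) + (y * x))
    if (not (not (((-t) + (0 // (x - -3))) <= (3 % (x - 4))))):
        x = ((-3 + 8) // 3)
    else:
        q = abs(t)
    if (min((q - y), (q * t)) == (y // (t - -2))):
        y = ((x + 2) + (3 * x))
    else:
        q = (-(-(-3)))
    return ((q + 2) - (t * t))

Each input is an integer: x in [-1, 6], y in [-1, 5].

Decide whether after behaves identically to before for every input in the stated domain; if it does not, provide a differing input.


Try x=-1, y=-1.
before: t becomes -1; next q becomes 2; next (((-t) + (0 // (x - -3))) <= (3 % (x - 4))) evaluates to false; next x becomes 1; next (min((q - y), (q * t)) == (y // (t - -2))) evaluates to false; next q becomes -3; next final value -2
after: t becomes -1; next q becomes 2; next (not (not (((-t) + (0 // (x - -3))) <= (3 % (x - 4))))) evaluates to false; next q becomes 1; next (min((q - y), (q * t)) == (y // (t - -2))) evaluates to true; next y becomes -2; next final value 2
-2 != 2, so the rewrite changes behavior.
verdict: not equivalent; witness: x=-1, y=-1
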